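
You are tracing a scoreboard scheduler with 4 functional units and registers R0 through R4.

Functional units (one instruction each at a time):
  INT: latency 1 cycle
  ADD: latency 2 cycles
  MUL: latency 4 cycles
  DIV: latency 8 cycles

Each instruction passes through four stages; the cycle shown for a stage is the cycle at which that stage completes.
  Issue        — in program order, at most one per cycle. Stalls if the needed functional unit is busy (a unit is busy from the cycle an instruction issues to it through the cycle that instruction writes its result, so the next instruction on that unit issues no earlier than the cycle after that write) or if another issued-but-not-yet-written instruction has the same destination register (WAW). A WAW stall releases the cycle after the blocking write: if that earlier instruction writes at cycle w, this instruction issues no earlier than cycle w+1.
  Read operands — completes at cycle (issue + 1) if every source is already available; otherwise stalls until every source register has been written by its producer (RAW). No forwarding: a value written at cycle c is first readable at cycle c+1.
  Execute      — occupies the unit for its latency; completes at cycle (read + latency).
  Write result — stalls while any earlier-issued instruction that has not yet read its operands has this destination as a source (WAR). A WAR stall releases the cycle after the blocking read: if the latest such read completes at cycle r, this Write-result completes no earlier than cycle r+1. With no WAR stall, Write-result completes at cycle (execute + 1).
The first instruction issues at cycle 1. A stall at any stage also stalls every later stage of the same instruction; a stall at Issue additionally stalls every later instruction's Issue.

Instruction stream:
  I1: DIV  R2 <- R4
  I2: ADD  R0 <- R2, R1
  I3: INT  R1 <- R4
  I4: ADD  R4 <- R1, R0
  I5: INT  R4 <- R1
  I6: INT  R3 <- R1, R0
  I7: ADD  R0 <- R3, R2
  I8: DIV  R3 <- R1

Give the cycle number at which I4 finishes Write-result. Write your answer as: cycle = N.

[1] issue I1 (DIV)
[2] I1 read-ops, issue I2 (ADD)
[3] issue I3 (INT)
[4] I3 read-ops
[5] I3 finished on INT
[10] I1 finished on DIV
[11] I1→R2
[12] I2 read-ops
[13] I3→R1
[14] I2 finished on ADD
[15] I2→R0
[16] issue I4 (ADD)
[17] I4 read-ops
[19] I4 finished on ADD
[20] I4→R4
[21] issue I5 (INT)
[22] I5 read-ops
[23] I5 finished on INT
[24] I5→R4
[25] issue I6 (INT)
[26] I6 read-ops, issue I7 (ADD)
[27] I6 finished on INT
[28] I6→R3
[29] I7 read-ops, issue I8 (DIV)
[30] I8 read-ops
[31] I7 finished on ADD
[32] I7→R0
[38] I8 finished on DIV
[39] I8→R3

cycle = 20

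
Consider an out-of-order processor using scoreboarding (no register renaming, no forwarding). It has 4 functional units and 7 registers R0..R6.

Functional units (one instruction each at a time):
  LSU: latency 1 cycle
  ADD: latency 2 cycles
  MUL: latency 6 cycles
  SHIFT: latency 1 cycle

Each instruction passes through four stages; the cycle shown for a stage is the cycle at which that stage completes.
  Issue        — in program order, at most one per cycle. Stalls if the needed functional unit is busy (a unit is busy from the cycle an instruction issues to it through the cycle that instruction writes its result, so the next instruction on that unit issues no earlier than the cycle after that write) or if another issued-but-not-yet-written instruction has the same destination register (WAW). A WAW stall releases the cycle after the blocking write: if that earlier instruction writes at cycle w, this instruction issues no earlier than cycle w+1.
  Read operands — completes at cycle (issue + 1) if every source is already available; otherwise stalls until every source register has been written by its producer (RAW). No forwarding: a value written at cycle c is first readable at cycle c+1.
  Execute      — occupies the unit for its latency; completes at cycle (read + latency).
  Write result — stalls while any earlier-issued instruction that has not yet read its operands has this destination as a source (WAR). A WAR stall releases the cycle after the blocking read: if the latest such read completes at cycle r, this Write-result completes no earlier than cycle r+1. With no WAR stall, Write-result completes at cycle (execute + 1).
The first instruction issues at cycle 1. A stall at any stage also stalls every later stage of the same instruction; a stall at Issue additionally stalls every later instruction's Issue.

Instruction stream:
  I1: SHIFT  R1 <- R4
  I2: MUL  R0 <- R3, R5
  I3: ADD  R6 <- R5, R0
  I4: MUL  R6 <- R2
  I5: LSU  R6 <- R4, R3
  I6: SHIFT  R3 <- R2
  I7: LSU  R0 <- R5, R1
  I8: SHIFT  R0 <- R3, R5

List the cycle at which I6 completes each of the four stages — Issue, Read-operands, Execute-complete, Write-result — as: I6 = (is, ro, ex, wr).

I1 -> (1, 2, 3, 4)
I2 -> (2, 3, 9, 10)
I3 -> (3, 11, 13, 14)  // RAW R0: wait I2 write@10
I4 -> (15, 16, 22, 23)  // WAW R6: wait I3 write@14
I5 -> (24, 25, 26, 27)  // WAW R6: wait I4 write@23
I6 -> (25, 26, 27, 28)
I7 -> (28, 29, 30, 31)  // struct: LSU busy until I5 writes@27
I8 -> (32, 33, 34, 35)  // WAW R0: wait I7 write@31

I6 = (25, 26, 27, 28)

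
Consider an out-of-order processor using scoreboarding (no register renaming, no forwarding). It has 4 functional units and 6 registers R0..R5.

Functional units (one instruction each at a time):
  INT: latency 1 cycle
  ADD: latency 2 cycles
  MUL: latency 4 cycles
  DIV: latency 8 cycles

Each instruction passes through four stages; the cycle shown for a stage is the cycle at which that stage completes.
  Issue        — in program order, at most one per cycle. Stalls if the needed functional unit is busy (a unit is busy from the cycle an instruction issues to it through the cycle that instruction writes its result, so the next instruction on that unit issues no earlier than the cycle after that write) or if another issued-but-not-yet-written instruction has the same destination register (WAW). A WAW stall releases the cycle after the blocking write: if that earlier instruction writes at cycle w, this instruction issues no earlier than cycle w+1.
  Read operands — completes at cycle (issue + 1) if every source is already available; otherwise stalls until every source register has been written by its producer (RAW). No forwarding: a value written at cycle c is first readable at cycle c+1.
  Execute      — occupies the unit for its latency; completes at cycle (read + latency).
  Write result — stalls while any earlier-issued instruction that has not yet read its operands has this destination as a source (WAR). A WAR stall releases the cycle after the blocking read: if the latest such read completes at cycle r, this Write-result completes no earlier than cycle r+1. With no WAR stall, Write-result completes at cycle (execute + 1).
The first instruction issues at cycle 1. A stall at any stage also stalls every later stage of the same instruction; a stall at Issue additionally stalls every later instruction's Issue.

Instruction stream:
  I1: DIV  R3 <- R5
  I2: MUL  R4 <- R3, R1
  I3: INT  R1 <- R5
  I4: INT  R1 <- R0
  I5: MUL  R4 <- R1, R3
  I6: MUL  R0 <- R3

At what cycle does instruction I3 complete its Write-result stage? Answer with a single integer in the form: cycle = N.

cycle = 13

t=1  I1→DIV
t=2  I1 RO | I2→MUL
t=3  I3→INT
t=4  I3 RO
t=5  I3 EX
t=10  I1 EX
t=11  I1 WR R3
t=12  I2 RO
t=13  I3 WR R1
t=14  I4→INT
t=15  I4 RO
t=16  I2 EX | I4 EX
t=17  I2 WR R4 | I4 WR R1
t=18  I5→MUL
t=19  I5 RO
t=23  I5 EX
t=24  I5 WR R4
t=25  I6→MUL
t=26  I6 RO
t=30  I6 EX
t=31  I6 WR R0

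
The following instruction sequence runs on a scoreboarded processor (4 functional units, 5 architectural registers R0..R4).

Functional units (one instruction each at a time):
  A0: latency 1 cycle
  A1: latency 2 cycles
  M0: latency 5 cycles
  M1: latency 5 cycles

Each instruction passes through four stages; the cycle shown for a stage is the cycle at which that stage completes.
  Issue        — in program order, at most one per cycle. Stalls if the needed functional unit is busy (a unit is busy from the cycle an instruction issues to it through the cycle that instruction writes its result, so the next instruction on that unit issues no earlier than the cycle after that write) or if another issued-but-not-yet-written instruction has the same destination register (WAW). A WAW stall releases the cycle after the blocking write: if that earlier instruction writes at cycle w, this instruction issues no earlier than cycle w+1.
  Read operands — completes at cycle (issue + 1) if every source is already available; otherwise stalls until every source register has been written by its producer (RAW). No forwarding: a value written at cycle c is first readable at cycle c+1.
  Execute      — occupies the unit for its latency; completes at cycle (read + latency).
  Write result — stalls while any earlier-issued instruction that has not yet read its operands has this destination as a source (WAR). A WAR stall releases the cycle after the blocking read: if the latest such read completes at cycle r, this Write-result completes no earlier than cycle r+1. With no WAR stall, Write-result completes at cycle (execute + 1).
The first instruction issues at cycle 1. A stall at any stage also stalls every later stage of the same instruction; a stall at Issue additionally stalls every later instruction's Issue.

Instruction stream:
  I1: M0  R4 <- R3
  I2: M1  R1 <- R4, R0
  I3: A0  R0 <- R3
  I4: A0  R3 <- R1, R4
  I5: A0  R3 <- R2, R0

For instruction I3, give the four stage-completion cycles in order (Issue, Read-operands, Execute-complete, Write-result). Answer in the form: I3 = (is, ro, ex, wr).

I1 -> (1, 2, 7, 8)
I2 -> (2, 9, 14, 15)  // RAW R4: wait I1 write@8
I3 -> (3, 4, 5, 10)  // WAR R0: wait I2 read@9
I4 -> (11, 16, 17, 18)  // struct: A0 busy until I3 writes@10, RAW R1: wait I2 write@15
I5 -> (19, 20, 21, 22)  // struct: A0 busy until I4 writes@18

I3 = (3, 4, 5, 10)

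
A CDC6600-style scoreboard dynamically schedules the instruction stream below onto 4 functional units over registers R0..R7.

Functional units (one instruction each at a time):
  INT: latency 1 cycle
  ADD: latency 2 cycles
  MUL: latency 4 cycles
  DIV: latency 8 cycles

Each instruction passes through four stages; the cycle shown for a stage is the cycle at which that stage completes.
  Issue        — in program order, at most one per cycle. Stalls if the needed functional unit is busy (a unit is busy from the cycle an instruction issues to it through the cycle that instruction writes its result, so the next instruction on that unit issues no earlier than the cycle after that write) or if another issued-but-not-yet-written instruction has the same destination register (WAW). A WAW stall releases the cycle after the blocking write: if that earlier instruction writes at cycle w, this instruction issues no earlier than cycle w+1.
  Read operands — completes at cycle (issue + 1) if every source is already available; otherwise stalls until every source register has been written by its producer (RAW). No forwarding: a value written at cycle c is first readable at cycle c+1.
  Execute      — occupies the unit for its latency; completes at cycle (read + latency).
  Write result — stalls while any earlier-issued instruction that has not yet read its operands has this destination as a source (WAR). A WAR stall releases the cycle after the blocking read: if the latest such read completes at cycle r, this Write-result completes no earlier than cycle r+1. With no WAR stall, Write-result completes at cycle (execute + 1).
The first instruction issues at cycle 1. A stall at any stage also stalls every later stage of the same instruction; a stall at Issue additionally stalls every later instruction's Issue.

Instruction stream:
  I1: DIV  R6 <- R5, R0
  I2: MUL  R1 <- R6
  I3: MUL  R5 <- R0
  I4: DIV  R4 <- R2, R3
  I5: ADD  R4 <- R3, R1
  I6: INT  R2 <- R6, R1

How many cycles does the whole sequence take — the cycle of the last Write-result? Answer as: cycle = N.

cycle = 34

[1] issue I1 (DIV)
[2] I1 read-ops; issue I2 (MUL)
[10] I1 finished on DIV
[11] I1→R6
[12] I2 read-ops
[16] I2 finished on MUL
[17] I2→R1
[18] issue I3 (MUL)
[19] I3 read-ops; issue I4 (DIV)
[20] I4 read-ops
[23] I3 finished on MUL
[24] I3→R5
[28] I4 finished on DIV
[29] I4→R4
[30] issue I5 (ADD)
[31] I5 read-ops; issue I6 (INT)
[32] I6 read-ops
[33] I5 finished on ADD; I6 finished on INT
[34] I5→R4; I6→R2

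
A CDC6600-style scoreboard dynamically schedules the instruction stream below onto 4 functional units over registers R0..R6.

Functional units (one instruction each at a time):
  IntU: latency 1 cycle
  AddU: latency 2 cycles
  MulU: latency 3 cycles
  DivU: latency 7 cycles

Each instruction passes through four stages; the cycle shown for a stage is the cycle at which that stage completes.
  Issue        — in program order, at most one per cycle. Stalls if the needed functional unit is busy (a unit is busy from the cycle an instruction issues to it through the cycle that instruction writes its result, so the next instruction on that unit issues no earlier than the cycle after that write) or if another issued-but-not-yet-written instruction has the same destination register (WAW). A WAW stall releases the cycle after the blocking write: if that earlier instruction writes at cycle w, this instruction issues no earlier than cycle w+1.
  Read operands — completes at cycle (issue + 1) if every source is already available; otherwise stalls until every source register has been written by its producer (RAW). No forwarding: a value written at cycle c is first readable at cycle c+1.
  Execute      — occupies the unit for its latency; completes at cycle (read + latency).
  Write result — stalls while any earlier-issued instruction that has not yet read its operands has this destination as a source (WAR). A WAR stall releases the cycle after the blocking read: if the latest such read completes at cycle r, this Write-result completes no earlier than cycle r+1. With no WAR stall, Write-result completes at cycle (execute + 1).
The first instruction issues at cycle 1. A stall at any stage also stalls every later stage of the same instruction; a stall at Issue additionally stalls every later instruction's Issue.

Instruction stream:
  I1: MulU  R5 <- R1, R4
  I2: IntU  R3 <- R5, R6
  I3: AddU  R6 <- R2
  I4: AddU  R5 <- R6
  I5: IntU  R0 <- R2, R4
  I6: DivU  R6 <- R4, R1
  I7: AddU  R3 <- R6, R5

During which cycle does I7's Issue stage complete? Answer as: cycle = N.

I1: IS=1 RO=2 EX=5 WR=6
I2: IS=2 RO=7 EX=8 WR=9  [RAW R5: wait I1 write@6]
I3: IS=3 RO=4 EX=6 WR=8  [WAR R6: wait I2 read@7]
I4: IS=9 RO=10 EX=12 WR=13  [struct: AddU busy until I3 writes@8]
I5: IS=10 RO=11 EX=12 WR=13
I6: IS=11 RO=12 EX=19 WR=20
I7: IS=14 RO=21 EX=23 WR=24  [struct: AddU busy until I4 writes@13; RAW R6: wait I6 write@20]

cycle = 14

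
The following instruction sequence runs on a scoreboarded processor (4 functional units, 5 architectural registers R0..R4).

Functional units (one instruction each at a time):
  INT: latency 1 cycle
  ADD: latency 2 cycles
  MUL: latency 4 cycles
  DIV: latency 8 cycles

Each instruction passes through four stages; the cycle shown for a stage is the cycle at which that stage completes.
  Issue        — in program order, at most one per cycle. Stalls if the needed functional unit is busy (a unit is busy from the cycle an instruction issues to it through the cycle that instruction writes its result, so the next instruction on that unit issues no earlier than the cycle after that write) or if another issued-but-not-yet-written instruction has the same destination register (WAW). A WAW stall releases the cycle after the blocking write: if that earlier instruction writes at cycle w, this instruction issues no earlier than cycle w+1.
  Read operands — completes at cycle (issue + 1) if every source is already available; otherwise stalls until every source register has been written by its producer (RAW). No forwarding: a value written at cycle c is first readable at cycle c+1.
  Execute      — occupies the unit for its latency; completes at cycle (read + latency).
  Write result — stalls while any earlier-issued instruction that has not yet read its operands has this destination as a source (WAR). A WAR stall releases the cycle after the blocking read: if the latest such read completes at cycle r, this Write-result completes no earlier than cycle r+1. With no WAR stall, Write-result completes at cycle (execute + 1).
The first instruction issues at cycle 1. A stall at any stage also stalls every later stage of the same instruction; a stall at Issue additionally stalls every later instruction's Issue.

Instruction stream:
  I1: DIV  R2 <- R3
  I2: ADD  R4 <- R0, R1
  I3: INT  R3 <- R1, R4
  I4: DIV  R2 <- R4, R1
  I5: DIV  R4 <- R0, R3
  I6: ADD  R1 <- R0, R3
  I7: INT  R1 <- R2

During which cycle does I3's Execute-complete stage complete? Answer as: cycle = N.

t=1  I1→DIV
t=2  I1 RO | I2→ADD
t=3  I2 RO | I3→INT
t=5  I2 EX
t=6  I2 WR R4
t=7  I3 RO
t=8  I3 EX
t=9  I3 WR R3
t=10  I1 EX
t=11  I1 WR R2
t=12  I4→DIV
t=13  I4 RO
t=21  I4 EX
t=22  I4 WR R2
t=23  I5→DIV
t=24  I5 RO | I6→ADD
t=25  I6 RO
t=27  I6 EX
t=28  I6 WR R1
t=29  I7→INT
t=30  I7 RO
t=31  I7 EX
t=32  I5 EX | I7 WR R1
t=33  I5 WR R4

cycle = 8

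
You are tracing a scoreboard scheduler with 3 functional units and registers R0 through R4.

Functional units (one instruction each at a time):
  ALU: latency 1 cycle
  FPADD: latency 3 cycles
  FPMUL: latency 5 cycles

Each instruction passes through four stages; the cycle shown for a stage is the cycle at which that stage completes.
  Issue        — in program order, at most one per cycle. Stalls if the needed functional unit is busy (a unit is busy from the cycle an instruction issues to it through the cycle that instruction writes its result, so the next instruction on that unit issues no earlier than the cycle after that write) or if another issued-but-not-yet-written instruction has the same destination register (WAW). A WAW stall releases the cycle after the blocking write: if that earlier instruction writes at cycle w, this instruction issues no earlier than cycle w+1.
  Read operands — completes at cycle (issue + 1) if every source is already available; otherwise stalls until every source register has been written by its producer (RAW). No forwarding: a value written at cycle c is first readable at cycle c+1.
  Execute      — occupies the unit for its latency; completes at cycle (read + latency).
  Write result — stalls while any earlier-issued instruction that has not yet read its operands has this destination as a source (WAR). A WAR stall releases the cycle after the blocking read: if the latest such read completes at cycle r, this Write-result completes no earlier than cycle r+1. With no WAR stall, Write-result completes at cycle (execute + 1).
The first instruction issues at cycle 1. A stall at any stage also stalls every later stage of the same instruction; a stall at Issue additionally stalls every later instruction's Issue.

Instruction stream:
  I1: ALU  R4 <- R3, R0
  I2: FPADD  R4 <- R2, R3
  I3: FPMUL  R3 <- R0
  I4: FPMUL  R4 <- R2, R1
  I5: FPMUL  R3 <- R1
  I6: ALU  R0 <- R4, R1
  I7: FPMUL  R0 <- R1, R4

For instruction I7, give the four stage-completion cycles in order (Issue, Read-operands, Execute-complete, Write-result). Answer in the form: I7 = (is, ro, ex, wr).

I7 = (30, 31, 36, 37)

I1 -> (1, 2, 3, 4)
I2 -> (5, 6, 9, 10)  // WAW R4: wait I1 write@4
I3 -> (6, 7, 12, 13)
I4 -> (14, 15, 20, 21)  // struct: FPMUL busy until I3 writes@13
I5 -> (22, 23, 28, 29)  // struct: FPMUL busy until I4 writes@21
I6 -> (23, 24, 25, 26)
I7 -> (30, 31, 36, 37)  // struct: FPMUL busy until I5 writes@29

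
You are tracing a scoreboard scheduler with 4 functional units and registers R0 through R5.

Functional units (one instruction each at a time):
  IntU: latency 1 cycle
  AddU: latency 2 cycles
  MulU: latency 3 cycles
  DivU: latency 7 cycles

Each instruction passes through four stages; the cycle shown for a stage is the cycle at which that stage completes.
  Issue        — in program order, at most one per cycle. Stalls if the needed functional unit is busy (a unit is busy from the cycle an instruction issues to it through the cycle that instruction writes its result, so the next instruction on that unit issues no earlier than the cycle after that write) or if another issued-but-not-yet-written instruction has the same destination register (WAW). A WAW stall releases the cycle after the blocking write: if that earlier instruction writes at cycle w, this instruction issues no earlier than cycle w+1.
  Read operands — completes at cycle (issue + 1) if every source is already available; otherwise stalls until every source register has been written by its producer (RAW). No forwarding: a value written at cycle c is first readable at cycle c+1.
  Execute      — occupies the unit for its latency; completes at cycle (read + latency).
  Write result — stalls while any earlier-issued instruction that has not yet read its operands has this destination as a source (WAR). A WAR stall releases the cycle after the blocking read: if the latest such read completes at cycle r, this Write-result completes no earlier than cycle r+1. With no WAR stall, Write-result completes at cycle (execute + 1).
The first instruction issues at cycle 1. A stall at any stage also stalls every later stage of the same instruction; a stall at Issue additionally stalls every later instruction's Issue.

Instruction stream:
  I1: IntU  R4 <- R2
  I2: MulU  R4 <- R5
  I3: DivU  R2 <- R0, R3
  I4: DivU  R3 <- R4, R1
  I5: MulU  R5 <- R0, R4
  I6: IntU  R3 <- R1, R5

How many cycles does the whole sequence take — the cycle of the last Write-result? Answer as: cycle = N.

cycle = 29

cycle 1: I1 issues→IntU
cycle 2: I1 reads
cycle 3: I1 exec-done
cycle 4: I1 writes R4
cycle 5: I2 issues→MulU
cycle 6: I2 reads · I3 issues→DivU
cycle 7: I3 reads
cycle 9: I2 exec-done
cycle 10: I2 writes R4
cycle 14: I3 exec-done
cycle 15: I3 writes R2
cycle 16: I4 issues→DivU
cycle 17: I4 reads · I5 issues→MulU
cycle 18: I5 reads
cycle 21: I5 exec-done
cycle 22: I5 writes R5
cycle 24: I4 exec-done
cycle 25: I4 writes R3
cycle 26: I6 issues→IntU
cycle 27: I6 reads
cycle 28: I6 exec-done
cycle 29: I6 writes R3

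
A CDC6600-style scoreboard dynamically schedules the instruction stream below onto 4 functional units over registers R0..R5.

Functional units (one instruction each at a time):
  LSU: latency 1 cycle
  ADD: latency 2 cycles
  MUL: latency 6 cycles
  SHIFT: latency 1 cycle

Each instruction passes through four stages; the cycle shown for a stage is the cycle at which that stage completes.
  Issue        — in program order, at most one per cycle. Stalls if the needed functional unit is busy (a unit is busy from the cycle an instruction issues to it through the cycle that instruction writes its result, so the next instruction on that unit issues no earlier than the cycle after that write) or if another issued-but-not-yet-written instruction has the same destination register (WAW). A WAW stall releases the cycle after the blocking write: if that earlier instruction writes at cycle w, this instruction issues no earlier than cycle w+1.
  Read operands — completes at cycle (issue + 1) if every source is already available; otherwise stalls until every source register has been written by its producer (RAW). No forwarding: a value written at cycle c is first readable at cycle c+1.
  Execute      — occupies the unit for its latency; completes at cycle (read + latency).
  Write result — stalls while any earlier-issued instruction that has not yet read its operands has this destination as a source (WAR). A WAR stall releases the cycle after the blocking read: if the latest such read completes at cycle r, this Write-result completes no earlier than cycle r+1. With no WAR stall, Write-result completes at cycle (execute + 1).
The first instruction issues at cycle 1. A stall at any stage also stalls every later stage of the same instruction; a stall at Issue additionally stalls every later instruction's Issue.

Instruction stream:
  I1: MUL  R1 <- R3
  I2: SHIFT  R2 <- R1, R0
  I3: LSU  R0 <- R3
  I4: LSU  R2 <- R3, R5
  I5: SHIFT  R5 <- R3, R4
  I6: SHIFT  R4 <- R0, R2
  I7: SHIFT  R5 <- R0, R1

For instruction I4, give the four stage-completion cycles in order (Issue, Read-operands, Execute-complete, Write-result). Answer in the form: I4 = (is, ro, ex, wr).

I1: IS=1 RO=2 EX=8 WR=9
I2: IS=2 RO=10 EX=11 WR=12  [RAW R1: wait I1 write@9]
I3: IS=3 RO=4 EX=5 WR=11  [WAR R0: wait I2 read@10]
I4: IS=13 RO=14 EX=15 WR=16  [WAW R2: wait I2 write@12]
I5: IS=14 RO=15 EX=16 WR=17
I6: IS=18 RO=19 EX=20 WR=21  [struct: SHIFT busy until I5 writes@17]
I7: IS=22 RO=23 EX=24 WR=25  [struct: SHIFT busy until I6 writes@21]

I4 = (13, 14, 15, 16)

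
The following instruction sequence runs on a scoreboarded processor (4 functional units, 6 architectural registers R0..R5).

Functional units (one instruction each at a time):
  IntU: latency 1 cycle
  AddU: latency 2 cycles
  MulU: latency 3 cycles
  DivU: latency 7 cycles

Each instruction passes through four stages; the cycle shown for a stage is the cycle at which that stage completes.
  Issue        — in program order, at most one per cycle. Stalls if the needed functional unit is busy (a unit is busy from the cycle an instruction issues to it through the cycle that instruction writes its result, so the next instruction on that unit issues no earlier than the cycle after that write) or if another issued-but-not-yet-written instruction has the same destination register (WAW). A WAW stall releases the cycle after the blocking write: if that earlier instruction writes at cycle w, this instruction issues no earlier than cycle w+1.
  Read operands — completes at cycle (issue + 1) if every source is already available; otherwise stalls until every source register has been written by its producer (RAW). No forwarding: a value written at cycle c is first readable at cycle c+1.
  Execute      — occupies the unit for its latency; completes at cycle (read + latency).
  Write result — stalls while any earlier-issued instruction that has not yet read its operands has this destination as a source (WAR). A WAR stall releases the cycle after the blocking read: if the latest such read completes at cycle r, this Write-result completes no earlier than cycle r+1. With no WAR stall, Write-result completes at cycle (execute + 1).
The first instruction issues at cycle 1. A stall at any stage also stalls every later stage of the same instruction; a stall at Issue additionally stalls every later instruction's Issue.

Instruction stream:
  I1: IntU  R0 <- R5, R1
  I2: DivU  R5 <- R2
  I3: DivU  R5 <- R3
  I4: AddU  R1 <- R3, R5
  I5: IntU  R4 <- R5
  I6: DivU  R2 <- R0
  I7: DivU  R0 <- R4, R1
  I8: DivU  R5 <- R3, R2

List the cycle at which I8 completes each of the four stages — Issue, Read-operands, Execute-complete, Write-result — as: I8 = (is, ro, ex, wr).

[I1] 1/2/3/4
[I2] 2/3/10/11
[I3] 12/13/20/21  (struct: DivU busy until I2 writes@11)
[I4] 13/22/24/25  (RAW R5: wait I3 write@21)
[I5] 14/22/23/24  (RAW R5: wait I3 write@21)
[I6] 22/23/30/31  (struct: DivU busy until I3 writes@21)
[I7] 32/33/40/41  (struct: DivU busy until I6 writes@31)
[I8] 42/43/50/51  (struct: DivU busy until I7 writes@41)

I8 = (42, 43, 50, 51)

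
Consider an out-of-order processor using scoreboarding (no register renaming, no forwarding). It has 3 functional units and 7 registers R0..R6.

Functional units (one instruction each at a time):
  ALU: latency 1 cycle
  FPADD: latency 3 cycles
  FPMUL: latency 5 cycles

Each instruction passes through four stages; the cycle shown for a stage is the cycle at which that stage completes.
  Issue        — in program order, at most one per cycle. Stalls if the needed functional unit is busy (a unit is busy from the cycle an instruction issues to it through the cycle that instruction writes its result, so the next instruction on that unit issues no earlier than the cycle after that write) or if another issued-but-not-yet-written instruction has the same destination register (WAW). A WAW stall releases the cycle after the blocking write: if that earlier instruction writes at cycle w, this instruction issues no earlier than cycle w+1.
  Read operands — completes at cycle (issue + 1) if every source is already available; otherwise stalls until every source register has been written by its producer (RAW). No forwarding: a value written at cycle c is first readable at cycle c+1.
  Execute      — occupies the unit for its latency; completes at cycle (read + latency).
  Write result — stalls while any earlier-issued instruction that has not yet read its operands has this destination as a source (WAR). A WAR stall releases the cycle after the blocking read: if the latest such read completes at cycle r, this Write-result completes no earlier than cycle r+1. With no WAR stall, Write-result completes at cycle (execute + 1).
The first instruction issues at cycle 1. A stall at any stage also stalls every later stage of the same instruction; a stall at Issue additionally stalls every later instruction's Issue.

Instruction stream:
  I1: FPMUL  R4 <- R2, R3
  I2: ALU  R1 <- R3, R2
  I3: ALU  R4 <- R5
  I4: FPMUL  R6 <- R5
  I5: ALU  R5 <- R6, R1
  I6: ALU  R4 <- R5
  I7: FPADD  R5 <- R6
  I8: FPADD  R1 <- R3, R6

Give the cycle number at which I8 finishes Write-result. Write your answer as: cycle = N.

1) issue 1, read 2, done 7, write 8
2) issue 2, read 3, done 4, write 5
3) issue 9, read 10, done 11, write 12  <WAW R4: wait I1 write@8>
4) issue 10, read 11, done 16, write 17
5) issue 13, read 18, done 19, write 20  <struct: ALU busy until I3 writes@12 / RAW R6: wait I4 write@17>
6) issue 21, read 22, done 23, write 24  <struct: ALU busy until I5 writes@20>
7) issue 22, read 23, done 26, write 27
8) issue 28, read 29, done 32, write 33  <struct: FPADD busy until I7 writes@27>

cycle = 33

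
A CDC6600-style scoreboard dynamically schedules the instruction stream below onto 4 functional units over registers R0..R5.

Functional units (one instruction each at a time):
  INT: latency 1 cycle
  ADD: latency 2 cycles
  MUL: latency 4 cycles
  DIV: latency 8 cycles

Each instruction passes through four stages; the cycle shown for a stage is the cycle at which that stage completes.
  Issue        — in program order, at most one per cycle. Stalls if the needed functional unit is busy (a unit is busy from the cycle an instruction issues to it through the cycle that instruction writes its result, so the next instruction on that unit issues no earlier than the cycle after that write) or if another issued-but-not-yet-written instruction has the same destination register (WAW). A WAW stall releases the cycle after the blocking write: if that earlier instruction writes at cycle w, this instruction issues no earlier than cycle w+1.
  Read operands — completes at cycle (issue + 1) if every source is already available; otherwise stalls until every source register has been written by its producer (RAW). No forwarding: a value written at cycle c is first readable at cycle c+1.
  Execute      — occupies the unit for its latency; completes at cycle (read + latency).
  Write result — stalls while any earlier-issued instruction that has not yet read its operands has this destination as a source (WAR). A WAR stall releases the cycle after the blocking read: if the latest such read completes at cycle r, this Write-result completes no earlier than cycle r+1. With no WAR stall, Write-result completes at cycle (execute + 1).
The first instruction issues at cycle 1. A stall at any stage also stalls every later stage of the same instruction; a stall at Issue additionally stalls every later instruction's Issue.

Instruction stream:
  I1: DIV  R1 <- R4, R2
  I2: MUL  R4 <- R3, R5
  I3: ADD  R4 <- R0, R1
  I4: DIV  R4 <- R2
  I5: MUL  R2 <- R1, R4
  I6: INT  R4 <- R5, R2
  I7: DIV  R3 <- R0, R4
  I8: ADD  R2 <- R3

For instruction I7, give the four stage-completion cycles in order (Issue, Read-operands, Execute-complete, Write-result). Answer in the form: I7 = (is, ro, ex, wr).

cycle 1: issue I1 (DIV)
cycle 2: I1 read-ops | issue I2 (MUL)
cycle 3: I2 read-ops
cycle 7: I2 finished on MUL
cycle 8: I2→R4
cycle 9: issue I3 (ADD)
cycle 10: I1 finished on DIV
cycle 11: I1→R1
cycle 12: I3 read-ops
cycle 14: I3 finished on ADD
cycle 15: I3→R4
cycle 16: issue I4 (DIV)
cycle 17: I4 read-ops | issue I5 (MUL)
cycle 25: I4 finished on DIV
cycle 26: I4→R4
cycle 27: I5 read-ops | issue I6 (INT)
cycle 28: issue I7 (DIV)
cycle 31: I5 finished on MUL
cycle 32: I5→R2
cycle 33: I6 read-ops | issue I8 (ADD)
cycle 34: I6 finished on INT
cycle 35: I6→R4
cycle 36: I7 read-ops
cycle 44: I7 finished on DIV
cycle 45: I7→R3
cycle 46: I8 read-ops
cycle 48: I8 finished on ADD
cycle 49: I8→R2

I7 = (28, 36, 44, 45)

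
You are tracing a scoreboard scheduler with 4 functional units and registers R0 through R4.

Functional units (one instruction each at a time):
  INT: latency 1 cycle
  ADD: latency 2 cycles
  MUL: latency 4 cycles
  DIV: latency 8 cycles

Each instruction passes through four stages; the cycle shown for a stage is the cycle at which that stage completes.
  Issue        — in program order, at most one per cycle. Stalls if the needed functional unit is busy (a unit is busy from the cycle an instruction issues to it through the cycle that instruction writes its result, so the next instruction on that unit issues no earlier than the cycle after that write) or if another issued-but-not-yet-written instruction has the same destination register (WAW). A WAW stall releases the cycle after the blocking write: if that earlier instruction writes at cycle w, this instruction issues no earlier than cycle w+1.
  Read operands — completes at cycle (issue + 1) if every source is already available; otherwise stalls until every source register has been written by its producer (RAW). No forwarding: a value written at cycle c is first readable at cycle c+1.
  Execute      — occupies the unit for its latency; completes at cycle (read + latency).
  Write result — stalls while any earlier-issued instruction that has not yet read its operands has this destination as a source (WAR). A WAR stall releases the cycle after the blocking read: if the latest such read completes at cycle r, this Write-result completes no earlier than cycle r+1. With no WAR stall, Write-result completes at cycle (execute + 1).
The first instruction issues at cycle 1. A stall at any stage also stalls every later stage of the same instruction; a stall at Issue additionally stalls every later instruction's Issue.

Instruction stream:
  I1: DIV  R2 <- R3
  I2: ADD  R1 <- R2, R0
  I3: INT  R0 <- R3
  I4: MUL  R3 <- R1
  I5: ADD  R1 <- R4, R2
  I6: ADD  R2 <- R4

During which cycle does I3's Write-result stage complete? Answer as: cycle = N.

cycle = 13

c1: issue I1 (DIV)
c2: I1 read-ops | issue I2 (ADD)
c3: issue I3 (INT)
c4: I3 read-ops | issue I4 (MUL)
c5: I3 finished on INT
c10: I1 finished on DIV
c11: I1→R2
c12: I2 read-ops
c13: I3→R0
c14: I2 finished on ADD
c15: I2→R1
c16: I4 read-ops | issue I5 (ADD)
c17: I5 read-ops
c19: I5 finished on ADD
c20: I4 finished on MUL | I5→R1
c21: I4→R3 | issue I6 (ADD)
c22: I6 read-ops
c24: I6 finished on ADD
c25: I6→R2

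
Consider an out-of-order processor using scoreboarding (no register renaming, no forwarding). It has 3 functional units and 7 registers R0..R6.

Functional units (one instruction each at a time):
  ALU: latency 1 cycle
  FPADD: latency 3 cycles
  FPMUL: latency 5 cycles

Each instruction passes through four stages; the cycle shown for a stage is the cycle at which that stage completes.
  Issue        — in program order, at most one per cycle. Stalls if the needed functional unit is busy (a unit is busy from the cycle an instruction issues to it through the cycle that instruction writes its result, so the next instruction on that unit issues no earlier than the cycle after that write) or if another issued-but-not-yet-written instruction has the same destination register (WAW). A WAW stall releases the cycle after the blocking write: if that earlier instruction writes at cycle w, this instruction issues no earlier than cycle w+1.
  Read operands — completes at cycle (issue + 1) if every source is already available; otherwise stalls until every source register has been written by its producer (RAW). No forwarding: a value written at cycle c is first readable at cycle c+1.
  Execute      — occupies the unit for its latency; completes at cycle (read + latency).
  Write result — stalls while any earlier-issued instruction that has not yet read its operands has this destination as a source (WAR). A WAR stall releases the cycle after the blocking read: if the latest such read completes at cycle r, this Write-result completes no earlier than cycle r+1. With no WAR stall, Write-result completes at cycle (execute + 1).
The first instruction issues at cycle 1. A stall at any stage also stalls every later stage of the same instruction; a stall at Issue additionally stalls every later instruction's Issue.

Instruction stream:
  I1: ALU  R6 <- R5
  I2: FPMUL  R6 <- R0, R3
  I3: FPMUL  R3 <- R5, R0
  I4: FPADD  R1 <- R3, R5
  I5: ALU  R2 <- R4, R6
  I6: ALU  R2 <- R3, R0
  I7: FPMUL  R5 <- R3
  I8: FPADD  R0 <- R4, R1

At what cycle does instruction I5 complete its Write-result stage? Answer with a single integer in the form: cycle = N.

cycle = 18

I1: IS=1 RO=2 EX=3 WR=4
I2: IS=5 RO=6 EX=11 WR=12  [WAW R6: wait I1 write@4]
I3: IS=13 RO=14 EX=19 WR=20  [struct: FPMUL busy until I2 writes@12]
I4: IS=14 RO=21 EX=24 WR=25  [RAW R3: wait I3 write@20]
I5: IS=15 RO=16 EX=17 WR=18
I6: IS=19 RO=21 EX=22 WR=23  [struct: ALU busy until I5 writes@18; RAW R3: wait I3 write@20]
I7: IS=21 RO=22 EX=27 WR=28  [struct: FPMUL busy until I3 writes@20]
I8: IS=26 RO=27 EX=30 WR=31  [struct: FPADD busy until I4 writes@25]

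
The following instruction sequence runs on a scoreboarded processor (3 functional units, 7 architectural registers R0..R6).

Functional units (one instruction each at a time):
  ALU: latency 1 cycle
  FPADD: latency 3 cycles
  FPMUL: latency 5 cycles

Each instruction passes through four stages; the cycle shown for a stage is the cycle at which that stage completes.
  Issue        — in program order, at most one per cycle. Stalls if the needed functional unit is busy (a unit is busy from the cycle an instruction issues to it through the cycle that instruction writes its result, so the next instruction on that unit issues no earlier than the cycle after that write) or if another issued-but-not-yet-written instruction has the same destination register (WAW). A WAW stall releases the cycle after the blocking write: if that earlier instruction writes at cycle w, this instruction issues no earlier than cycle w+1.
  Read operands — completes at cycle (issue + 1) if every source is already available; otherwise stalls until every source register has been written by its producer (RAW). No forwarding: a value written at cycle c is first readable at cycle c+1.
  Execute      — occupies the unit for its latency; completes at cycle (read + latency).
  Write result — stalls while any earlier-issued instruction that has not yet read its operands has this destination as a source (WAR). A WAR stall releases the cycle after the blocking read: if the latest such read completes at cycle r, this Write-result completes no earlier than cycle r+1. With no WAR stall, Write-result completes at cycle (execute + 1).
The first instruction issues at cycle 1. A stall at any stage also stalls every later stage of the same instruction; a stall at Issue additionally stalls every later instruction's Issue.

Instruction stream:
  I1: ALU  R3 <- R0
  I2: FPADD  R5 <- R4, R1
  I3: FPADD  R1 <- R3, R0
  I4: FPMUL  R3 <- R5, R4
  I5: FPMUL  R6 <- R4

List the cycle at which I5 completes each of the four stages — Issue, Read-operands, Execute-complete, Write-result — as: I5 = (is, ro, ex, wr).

I5 = (17, 18, 23, 24)

[I1] 1/2/3/4
[I2] 2/3/6/7
[I3] 8/9/12/13  (struct: FPADD busy until I2 writes@7)
[I4] 9/10/15/16
[I5] 17/18/23/24  (struct: FPMUL busy until I4 writes@16)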